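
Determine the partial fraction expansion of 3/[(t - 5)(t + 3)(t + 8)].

Using cover-up method: P = 3/104, Q = -3/40, R = 3/65
Result: (3/104)/(t - 5) - (3/40)/(t + 3) + (3/65)/(t + 8)


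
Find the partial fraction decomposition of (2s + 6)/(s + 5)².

(2s + 6) = P(s + 5) + Q. At s = -5: Q = 2·(-5) + 6 = -4. Coeff of s: P = 2
Result: 2/(s + 5) - 4/(s + 5)²


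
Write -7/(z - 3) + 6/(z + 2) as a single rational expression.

Common denominator (z - 3)(z + 2). Numerator: -7(z + 2) + 6(z - 3) = (-7z - 14) + (6z - 18) = -z - 32
Result: (-z - 32)/[(z - 3)(z + 2)]


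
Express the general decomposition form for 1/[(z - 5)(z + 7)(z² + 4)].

Two linear + quadratic: A/(z - 5) + B/(z + 7) + (Cz + D)/(z² + 4)


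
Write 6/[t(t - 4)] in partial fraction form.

6/t(t - 4) = α/t + β/(t - 4). α = 6/(0 - 4) = -3/2, β = 6/(4 - 0) = 3/2
Result: (-3/2)/t + (3/2)/(t - 4)


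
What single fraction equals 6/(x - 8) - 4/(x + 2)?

Common denominator (x - 8)(x + 2). Numerator: 6(x + 2) - 4(x - 8) = (6x + 12) - (4x - 32) = 2x + 44
Result: (2x + 44)/[(x - 8)(x + 2)]


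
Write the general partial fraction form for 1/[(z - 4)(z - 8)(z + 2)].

Three distinct linear factors: A/(z - 4) + B/(z - 8) + C/(z + 2)


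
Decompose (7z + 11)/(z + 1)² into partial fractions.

(7z + 11) = A(z + 1) + B. At z = -1: B = 7·(-1) + 11 = 4. Coeff of z: A = 7
Result: 7/(z + 1) + 4/(z + 1)²


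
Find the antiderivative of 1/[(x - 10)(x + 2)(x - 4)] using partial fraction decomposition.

Cover-up: α = 1/72, β = 1/72, γ = -1/36. Decomposition: (1/72)/(x - 10) + (1/72)/(x + 2) - (1/36)/(x - 4). Integrate each term: (1/72) ln|(x - 10)| + (1/72) ln|(x + 2)| - (1/36) ln|(x - 4)| + C


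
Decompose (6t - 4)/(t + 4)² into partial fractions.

(6t - 4) = α(t + 4) + β. At t = -4: β = 6·(-4) - 4 = -28. Coeff of t: α = 6
Result: 6/(t + 4) - 28/(t + 4)²


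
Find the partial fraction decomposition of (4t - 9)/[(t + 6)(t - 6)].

At t=-6: P = (4·(-6) - 9)/(-6 - 6) = 11/4. At t=6: Q = (4·6 - 9)/(6 + 6) = 5/4
Result: (11/4)/(t + 6) + (5/4)/(t - 6)


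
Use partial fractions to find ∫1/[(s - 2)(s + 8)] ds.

Decompose: 1/[(s - 2)(s + 8)] = (1/10)/(s - 2) - (1/10)/(s + 8). Integrate each term: (1/10) ln|(s - 2)| - (1/10) ln|(s + 8)| + C


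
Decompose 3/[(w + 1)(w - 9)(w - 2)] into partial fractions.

Using cover-up method: α = 1/10, β = 3/70, γ = -1/7
Result: (1/10)/(w + 1) + (3/70)/(w - 9) - (1/7)/(w - 2)


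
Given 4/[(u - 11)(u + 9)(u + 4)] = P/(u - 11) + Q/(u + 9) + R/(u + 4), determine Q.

Cover-up at u = -9: Q = 4/[(-9 - 11)(-9 + 4)] = 4/[(-20)(-5)] = 4/100 = 1/25


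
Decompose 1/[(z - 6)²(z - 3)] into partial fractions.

Cover-up at z=3: C = 1/(3 - 6)² = 1/9. Cover-up at z=6: B = 1/(6 - 3) = 1/3. Comparing z² coeff: A = -C = -1/9
Result: (-1/9)/(z - 6) + (1/3)/(z - 6)² + (1/9)/(z - 3)


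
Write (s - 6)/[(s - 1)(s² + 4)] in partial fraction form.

At s=1: α = (1·1 - 6)/(1² + 4) = -1. β = -α = 1, γ = 1 - 1·α = 2
Result: -1/(s - 1) + (s + 2)/(s² + 4)


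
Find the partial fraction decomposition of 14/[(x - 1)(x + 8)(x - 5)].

Using cover-up method: A = -7/18, B = 14/117, C = 7/26
Result: (-7/18)/(x - 1) + (14/117)/(x + 8) + (7/26)/(x - 5)


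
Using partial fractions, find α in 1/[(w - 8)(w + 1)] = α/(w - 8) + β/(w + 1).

Cover-up at w = 8: α = 1/(8 + 1) = 1/9


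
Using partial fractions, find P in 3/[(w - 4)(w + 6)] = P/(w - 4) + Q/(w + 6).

Cover-up at w = 4: P = 3/(4 + 6) = 3/10


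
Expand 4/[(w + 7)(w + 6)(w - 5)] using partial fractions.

Using cover-up method: α = 1/3, β = -4/11, γ = 1/33
Result: (1/3)/(w + 7) - (4/11)/(w + 6) + (1/33)/(w - 5)


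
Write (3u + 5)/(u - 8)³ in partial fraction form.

(3u + 5) = α(u - 8)² + β(u - 8) + γ. At u = 8: γ = 3·8 + 5 = 29. Coefficients: α = 0, β = 3
Result: 3/(u - 8)² + 29/(u - 8)³


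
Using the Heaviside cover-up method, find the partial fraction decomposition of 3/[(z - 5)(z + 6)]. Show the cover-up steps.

Cover (z - 5): set z=5, get P = 3/(5 + 6) = 3/11. Cover (z + 6): set z=-6, get Q = 3/(-6 - 5) = -3/11.
Result: (3/11)/(z - 5) - (3/11)/(z + 6)


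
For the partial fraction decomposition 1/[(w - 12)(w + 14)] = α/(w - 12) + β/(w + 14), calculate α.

Cover-up at w = 12: α = 1/(12 + 14) = 1/26


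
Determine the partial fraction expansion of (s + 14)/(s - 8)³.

(s + 14) = P(s - 8)² + Q(s - 8) + R. At s = 8: R = 1·8 + 14 = 22. Coefficients: P = 0, Q = 1
Result: 1/(s - 8)² + 22/(s - 8)³


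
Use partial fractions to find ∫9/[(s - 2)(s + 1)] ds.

Decompose: 9/[(s - 2)(s + 1)] = 3/(s - 2) - 3/(s + 1). Integrate each term: 3 ln|(s - 2)| - 3 ln|(s + 1)| + C


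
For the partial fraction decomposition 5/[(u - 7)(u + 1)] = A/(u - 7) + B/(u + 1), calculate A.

Cover-up at u = 7: A = 5/(7 + 1) = 5/8


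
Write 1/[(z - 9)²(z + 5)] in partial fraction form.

Cover-up at z=-5: R = 1/(-5 - 9)² = 1/196. Cover-up at z=9: Q = 1/(9 + 5) = 1/14. Comparing z² coeff: P = -R = -1/196
Result: (-1/196)/(z - 9) + (1/14)/(z - 9)² + (1/196)/(z + 5)


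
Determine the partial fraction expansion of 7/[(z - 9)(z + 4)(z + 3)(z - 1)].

Using Heaviside cover-up: (7/1248)/(z - 9) - (7/65)/(z + 4) + (7/48)/(z + 3) - (7/160)/(z - 1)


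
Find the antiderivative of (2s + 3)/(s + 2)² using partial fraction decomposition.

Decompose: α = 2, β = 2·(-2) + 3 = -1, so (2s + 3)/(s + 2)² = 2/(s + 2) - 1/(s + 2)². Integrate: ∫ α/(s + 2) ds = 2 ln|(s + 2)|; ∫ β/(s + 2)² ds = 1/(s + 2). Sum: 2 ln|(s + 2)| + 1/(s + 2) + C


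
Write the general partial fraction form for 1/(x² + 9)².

Repeated quadratic factor: (Px + Q)/(x² + 9) + (Rx + S)/(x² + 9)²


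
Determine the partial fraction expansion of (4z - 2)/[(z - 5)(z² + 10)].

At z=5: α = (4·5 - 2)/(5² + 10) = 18/35. β = -α = -18/35, γ = 4 - 5·α = 10/7
Result: (18/35)/(z - 5) - ((18/35)z - 10/7)/(z² + 10)


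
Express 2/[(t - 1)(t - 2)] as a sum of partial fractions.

2/(t - 1)(t - 2) = P/(t - 1) + Q/(t - 2). P = 2/(1 - 2) = -2, Q = 2/(2 - 1) = 2
Result: -2/(t - 1) + 2/(t - 2)


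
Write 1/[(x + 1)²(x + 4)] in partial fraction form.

Cover-up at x=-4: γ = 1/(-4 + 1)² = 1/9. Cover-up at x=-1: β = 1/(-1 + 4) = 1/3. Comparing x² coeff: α = -γ = -1/9
Result: (-1/9)/(x + 1) + (1/3)/(x + 1)² + (1/9)/(x + 4)


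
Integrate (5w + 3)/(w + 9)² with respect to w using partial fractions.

Decompose: A = 5, B = 5·(-9) + 3 = -42, so (5w + 3)/(w + 9)² = 5/(w + 9) - 42/(w + 9)². Integrate: ∫ A/(w + 9) dw = 5 ln|(w + 9)|; ∫ B/(w + 9)² dw = 42/(w + 9). Sum: 5 ln|(w + 9)| + 42/(w + 9) + C


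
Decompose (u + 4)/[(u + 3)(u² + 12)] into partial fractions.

At u=-3: A = (1·(-3) + 4)/((-3)² + 12) = 1/21. B = -A = -1/21, C = 1 - (-3)·A = 8/7
Result: (1/21)/(u + 3) - ((1/21)u - 8/7)/(u² + 12)


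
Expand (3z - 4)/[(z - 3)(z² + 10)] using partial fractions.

At z=3: A = (3·3 - 4)/(3² + 10) = 5/19. B = -A = -5/19, C = 3 - 3·A = 42/19
Result: (5/19)/(z - 3) - ((5/19)z - 42/19)/(z² + 10)


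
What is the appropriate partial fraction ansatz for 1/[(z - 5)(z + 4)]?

Distinct linear factors: α/(z - 5) + β/(z + 4)


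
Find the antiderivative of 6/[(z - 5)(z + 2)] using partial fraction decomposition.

Decompose: 6/[(z - 5)(z + 2)] = (6/7)/(z - 5) - (6/7)/(z + 2). Integrate each term: (6/7) ln|(z - 5)| - (6/7) ln|(z + 2)| + C


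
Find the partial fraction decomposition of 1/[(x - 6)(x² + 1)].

Cover-up at x = 6: A = 1/(6² + 1) = 1/37. Then B = -A = -1/37, C = -A·(0 + 6) = -6/37
Result: (1/37)/(x - 6) - ((1/37)x + 6/37)/(x² + 1)


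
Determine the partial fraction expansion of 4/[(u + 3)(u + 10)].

4/(u + 3)(u + 10) = P/(u + 3) + Q/(u + 10). P = 4/(-3 + 10) = 4/7, Q = 4/(-10 + 3) = -4/7
Result: (4/7)/(u + 3) - (4/7)/(u + 10)


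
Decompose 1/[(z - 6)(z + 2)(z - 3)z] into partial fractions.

Using Heaviside cover-up: (1/144)/(z - 6) - (1/80)/(z + 2) - (1/45)/(z - 3) + (1/36)/z


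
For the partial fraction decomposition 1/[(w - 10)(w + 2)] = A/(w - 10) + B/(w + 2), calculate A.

Cover-up at w = 10: A = 1/(10 + 2) = 1/12


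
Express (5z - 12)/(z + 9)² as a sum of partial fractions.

(5z - 12) = P(z + 9) + Q. At z = -9: Q = 5·(-9) - 12 = -57. Coeff of z: P = 5
Result: 5/(z + 9) - 57/(z + 9)²


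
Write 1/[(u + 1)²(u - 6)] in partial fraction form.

Cover-up at u=6: γ = 1/(6 + 1)² = 1/49. Cover-up at u=-1: β = 1/(-1 - 6) = -1/7. Comparing u² coeff: α = -γ = -1/49
Result: (-1/49)/(u + 1) - (1/7)/(u + 1)² + (1/49)/(u - 6)


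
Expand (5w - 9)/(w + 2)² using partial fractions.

(5w - 9) = A(w + 2) + B. At w = -2: B = 5·(-2) - 9 = -19. Coeff of w: A = 5
Result: 5/(w + 2) - 19/(w + 2)²


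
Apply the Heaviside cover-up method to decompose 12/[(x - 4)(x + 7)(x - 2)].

Cover (x - 4), x=4: P = 12/[(4 + 7)(4 - 2)] = 6/11. Cover (x + 7), x=-7: Q = 12/[(-7 - 4)(-7 - 2)] = 4/33. Cover (x - 2), x=2: R = 12/[(2 - 4)(2 + 7)] = -2/3.
Result: (6/11)/(x - 4) + (4/33)/(x + 7) - (2/3)/(x - 2)


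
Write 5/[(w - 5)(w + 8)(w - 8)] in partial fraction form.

Using cover-up method: α = -5/39, β = 5/208, γ = 5/48
Result: (-5/39)/(w - 5) + (5/208)/(w + 8) + (5/48)/(w - 8)


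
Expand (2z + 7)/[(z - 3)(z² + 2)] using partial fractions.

At z=3: A = (2·3 + 7)/(3² + 2) = 13/11. B = -A = -13/11, C = 2 - 3·A = -17/11
Result: (13/11)/(z - 3) - ((13/11)z + 17/11)/(z² + 2)


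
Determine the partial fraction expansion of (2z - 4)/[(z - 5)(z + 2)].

At z=5: A = (2·5 - 4)/(5 + 2) = 6/7. At z=-2: B = (2·(-2) - 4)/(-2 - 5) = 8/7
Result: (6/7)/(z - 5) + (8/7)/(z + 2)


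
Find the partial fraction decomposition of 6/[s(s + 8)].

6/s(s + 8) = P/s + Q/(s + 8). P = 6/(0 + 8) = 3/4, Q = 6/(-8 - 0) = -3/4
Result: (3/4)/s - (3/4)/(s + 8)


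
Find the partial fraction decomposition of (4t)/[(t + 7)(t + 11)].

At t=-7: A = (4·(-7) + 0)/(-7 + 11) = -7. At t=-11: B = (4·(-11) + 0)/(-11 + 7) = 11
Result: -7/(t + 7) + 11/(t + 11)


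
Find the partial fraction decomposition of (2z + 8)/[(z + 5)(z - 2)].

At z=-5: A = (2·(-5) + 8)/(-5 - 2) = 2/7. At z=2: B = (2·2 + 8)/(2 + 5) = 12/7
Result: (2/7)/(z + 5) + (12/7)/(z - 2)


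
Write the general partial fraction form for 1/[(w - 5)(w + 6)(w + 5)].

Three distinct linear factors: α/(w - 5) + β/(w + 6) + γ/(w + 5)


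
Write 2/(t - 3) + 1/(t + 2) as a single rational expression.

Common denominator (t - 3)(t + 2). Numerator: 2(t + 2) + 1(t - 3) = (2t + 4) + (t - 3) = 3t + 1
Result: (3t + 1)/[(t - 3)(t + 2)]


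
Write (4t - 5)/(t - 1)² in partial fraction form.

(4t - 5) = α(t - 1) + β. At t = 1: β = 4·1 - 5 = -1. Coeff of t: α = 4
Result: 4/(t - 1) - 1/(t - 1)²


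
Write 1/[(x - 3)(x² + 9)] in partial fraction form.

Cover-up at x = 3: P = 1/(3² + 9) = 1/18. Then Q = -P = -1/18, R = -P·(0 + 3) = -1/6
Result: (1/18)/(x - 3) - ((1/18)x + 1/6)/(x² + 9)


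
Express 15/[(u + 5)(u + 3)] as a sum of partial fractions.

15/(u + 5)(u + 3) = P/(u + 5) + Q/(u + 3). P = 15/(-5 + 3) = -15/2, Q = 15/(-3 + 5) = 15/2
Result: (-15/2)/(u + 5) + (15/2)/(u + 3)


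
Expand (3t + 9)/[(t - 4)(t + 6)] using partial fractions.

At t=4: A = (3·4 + 9)/(4 + 6) = 21/10. At t=-6: B = (3·(-6) + 9)/(-6 - 4) = 9/10
Result: (21/10)/(t - 4) + (9/10)/(t + 6)


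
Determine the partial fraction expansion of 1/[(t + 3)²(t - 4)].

Cover-up at t=4: γ = 1/(4 + 3)² = 1/49. Cover-up at t=-3: β = 1/(-3 - 4) = -1/7. Comparing t² coeff: α = -γ = -1/49
Result: (-1/49)/(t + 3) - (1/7)/(t + 3)² + (1/49)/(t - 4)


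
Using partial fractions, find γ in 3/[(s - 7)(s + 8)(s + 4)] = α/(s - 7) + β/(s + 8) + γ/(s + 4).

Cover-up at s = -4: γ = 3/[(-4 - 7)(-4 + 8)] = 3/[(-11)(4)] = -3/44


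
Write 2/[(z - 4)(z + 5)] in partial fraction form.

2/(z - 4)(z + 5) = α/(z - 4) + β/(z + 5). α = 2/(4 + 5) = 2/9, β = 2/(-5 - 4) = -2/9
Result: (2/9)/(z - 4) - (2/9)/(z + 5)


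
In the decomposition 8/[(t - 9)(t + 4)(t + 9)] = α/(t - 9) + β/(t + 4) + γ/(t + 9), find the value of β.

Cover-up at t = -4: β = 8/[(-4 - 9)(-4 + 9)] = 8/[(-13)(5)] = -8/65


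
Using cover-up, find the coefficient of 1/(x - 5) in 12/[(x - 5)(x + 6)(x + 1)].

Cover (x - 5), set x=5: 12/[(5 + 6)(5 + 1)] = 2/11


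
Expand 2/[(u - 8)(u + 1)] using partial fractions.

2/(u - 8)(u + 1) = P/(u - 8) + Q/(u + 1). P = 2/(8 + 1) = 2/9, Q = 2/(-1 - 8) = -2/9
Result: (2/9)/(u - 8) - (2/9)/(u + 1)


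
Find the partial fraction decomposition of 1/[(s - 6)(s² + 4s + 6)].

Cover-up at s = 6: A = 1/(6² + 4·6 + 6) = 1/66. Then B = -A = -1/66, C = -A·(4 + 6) = -5/33
Result: (1/66)/(s - 6) - ((1/66)s + 5/33)/(s² + 4s + 6)


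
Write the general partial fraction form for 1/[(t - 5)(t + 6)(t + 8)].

Three distinct linear factors: α/(t - 5) + β/(t + 6) + γ/(t + 8)


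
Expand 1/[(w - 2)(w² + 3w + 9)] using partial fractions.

Cover-up at w = 2: A = 1/(2² + 3·2 + 9) = 1/19. Then B = -A = -1/19, C = -A·(3 + 2) = -5/19
Result: (1/19)/(w - 2) - ((1/19)w + 5/19)/(w² + 3w + 9)


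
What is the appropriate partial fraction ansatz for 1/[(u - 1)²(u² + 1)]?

Repeated linear + quadratic: A/(u - 1) + B/(u - 1)² + (Cu + D)/(u² + 1)


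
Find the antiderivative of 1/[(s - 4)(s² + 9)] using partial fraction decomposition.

Cover-up at s=4: A = 1/(4²+9) = 1/25. Coeff matching: B = -1/25, C = -4/25. Decomposition: (1/25)/(s - 4) - ((1/25)s + 4/25)/(s² + 9). Integrate: linear → ln, quadratic → (1/2)ln + arctan: (1/25) ln|(s - 4)| - (1/50) ln(s² + 9) - (4/75) arctan(s/3) + C


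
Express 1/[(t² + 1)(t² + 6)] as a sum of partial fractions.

Coefficient matching gives P = R = 0, Q = 1/(6-1) = 1/5, S = -Q = -1/5
Result: (1/5)/(t² + 1) - (1/5)/(t² + 6)


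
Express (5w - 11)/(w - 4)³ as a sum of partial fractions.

(5w - 11) = P(w - 4)² + Q(w - 4) + R. At w = 4: R = 5·4 - 11 = 9. Coefficients: P = 0, Q = 5
Result: 5/(w - 4)² + 9/(w - 4)³


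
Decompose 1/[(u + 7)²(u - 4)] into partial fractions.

Cover-up at u=4: C = 1/(4 + 7)² = 1/121. Cover-up at u=-7: B = 1/(-7 - 4) = -1/11. Comparing u² coeff: A = -C = -1/121
Result: (-1/121)/(u + 7) - (1/11)/(u + 7)² + (1/121)/(u - 4)


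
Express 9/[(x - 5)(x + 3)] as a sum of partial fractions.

9/(x - 5)(x + 3) = P/(x - 5) + Q/(x + 3). P = 9/(5 + 3) = 9/8, Q = 9/(-3 - 5) = -9/8
Result: (9/8)/(x - 5) - (9/8)/(x + 3)


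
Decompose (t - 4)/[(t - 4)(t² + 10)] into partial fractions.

At t=4: P = (1·4 - 4)/(4² + 10) = 0. Q = -P = 0, R = 1 - 4·P = 1
Result: (1)/(t² + 10)


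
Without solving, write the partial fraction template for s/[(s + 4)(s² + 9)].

Linear + irreducible quadratic: P/(s + 4) + (Qs + R)/(s² + 9)


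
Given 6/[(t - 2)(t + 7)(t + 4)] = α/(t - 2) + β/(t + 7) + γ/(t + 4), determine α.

Cover-up at t = 2: α = 6/[(2 + 7)(2 + 4)] = 6/[(9)(6)] = 6/54 = 1/9


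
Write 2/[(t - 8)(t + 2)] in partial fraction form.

2/(t - 8)(t + 2) = A/(t - 8) + B/(t + 2). A = 2/(8 + 2) = 1/5, B = 2/(-2 - 8) = -1/5
Result: (1/5)/(t - 8) - (1/5)/(t + 2)


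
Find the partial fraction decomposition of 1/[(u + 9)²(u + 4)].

Cover-up at u=-4: C = 1/(-4 + 9)² = 1/25. Cover-up at u=-9: B = 1/(-9 + 4) = -1/5. Comparing u² coeff: A = -C = -1/25
Result: (-1/25)/(u + 9) - (1/5)/(u + 9)² + (1/25)/(u + 4)


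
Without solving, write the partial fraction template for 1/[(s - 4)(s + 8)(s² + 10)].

Two linear + quadratic: α/(s - 4) + β/(s + 8) + (γs + δ)/(s² + 10)


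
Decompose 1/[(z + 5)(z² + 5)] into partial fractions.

Cover-up at z = -5: A = 1/((-5)² + 5) = 1/30. Then B = -A = -1/30, C = -A·(0 - 5) = 1/6
Result: (1/30)/(z + 5) - ((1/30)z - 1/6)/(z² + 5)


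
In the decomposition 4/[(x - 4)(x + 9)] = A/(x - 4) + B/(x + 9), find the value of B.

Cover-up at x = -9: B = 4/(-9 - 4) = -4/13


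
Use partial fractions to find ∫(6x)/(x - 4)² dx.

Decompose: α = 6, β = 6·4 + 0 = 24, so (6x)/(x - 4)² = 6/(x - 4) + 24/(x - 4)². Integrate: ∫ α/(x - 4) dx = 6 ln|(x - 4)|; ∫ β/(x - 4)² dx = -24/(x - 4). Sum: 6 ln|(x - 4)| - 24/(x - 4) + C


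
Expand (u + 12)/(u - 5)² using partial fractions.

(u + 12) = A(u - 5) + B. At u = 5: B = 1·5 + 12 = 17. Coeff of u: A = 1
Result: 1/(u - 5) + 17/(u - 5)²


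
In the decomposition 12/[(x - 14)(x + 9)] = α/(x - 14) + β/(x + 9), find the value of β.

Cover-up at x = -9: β = 12/(-9 - 14) = -12/23


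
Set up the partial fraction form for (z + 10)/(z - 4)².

Repeated linear factor: A/(z - 4) + B/(z - 4)²


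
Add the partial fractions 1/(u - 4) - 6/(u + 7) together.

Common denominator (u - 4)(u + 7). Numerator: 1(u + 7) - 6(u - 4) = (u + 7) - (6u - 24) = -5u + 31
Result: (-5u + 31)/[(u - 4)(u + 7)]


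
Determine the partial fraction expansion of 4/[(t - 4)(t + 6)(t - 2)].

Using cover-up method: A = 1/5, B = 1/20, C = -1/4
Result: (1/5)/(t - 4) + (1/20)/(t + 6) - (1/4)/(t - 2)


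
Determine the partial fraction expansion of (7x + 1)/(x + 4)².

(7x + 1) = A(x + 4) + B. At x = -4: B = 7·(-4) + 1 = -27. Coeff of x: A = 7
Result: 7/(x + 4) - 27/(x + 4)²


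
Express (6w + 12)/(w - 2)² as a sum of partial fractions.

(6w + 12) = P(w - 2) + Q. At w = 2: Q = 6·2 + 12 = 24. Coeff of w: P = 6
Result: 6/(w - 2) + 24/(w - 2)²


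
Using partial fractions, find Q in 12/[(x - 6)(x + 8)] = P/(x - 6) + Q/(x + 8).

Cover-up at x = -8: Q = 12/(-8 - 6) = -12/14 = -6/7


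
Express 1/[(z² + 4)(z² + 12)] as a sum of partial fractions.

Coefficient matching gives P = R = 0, Q = 1/(12-4) = 1/8, S = -Q = -1/8
Result: (1/8)/(z² + 4) - (1/8)/(z² + 12)


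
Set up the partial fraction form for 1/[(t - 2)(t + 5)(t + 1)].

Three distinct linear factors: α/(t - 2) + β/(t + 5) + γ/(t + 1)


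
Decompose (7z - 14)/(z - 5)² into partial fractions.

(7z - 14) = P(z - 5) + Q. At z = 5: Q = 7·5 - 14 = 21. Coeff of z: P = 7
Result: 7/(z - 5) + 21/(z - 5)²


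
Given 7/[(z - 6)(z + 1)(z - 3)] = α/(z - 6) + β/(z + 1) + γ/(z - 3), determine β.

Cover-up at z = -1: β = 7/[(-1 - 6)(-1 - 3)] = 7/[(-7)(-4)] = 7/28 = 1/4


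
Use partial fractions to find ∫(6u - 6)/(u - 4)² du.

Decompose: α = 6, β = 6·4 - 6 = 18, so (6u - 6)/(u - 4)² = 6/(u - 4) + 18/(u - 4)². Integrate: ∫ α/(u - 4) du = 6 ln|(u - 4)|; ∫ β/(u - 4)² du = -18/(u - 4). Sum: 6 ln|(u - 4)| - 18/(u - 4) + C


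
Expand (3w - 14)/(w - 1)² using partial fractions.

(3w - 14) = α(w - 1) + β. At w = 1: β = 3·1 - 14 = -11. Coeff of w: α = 3
Result: 3/(w - 1) - 11/(w - 1)²


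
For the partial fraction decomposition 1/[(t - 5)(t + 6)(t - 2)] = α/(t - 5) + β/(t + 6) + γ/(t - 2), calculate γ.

Cover-up at t = 2: γ = 1/[(2 - 5)(2 + 6)] = 1/[(-3)(8)] = -1/24


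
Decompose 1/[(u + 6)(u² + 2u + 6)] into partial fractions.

Cover-up at u = -6: α = 1/((-6)² + 2·(-6) + 6) = 1/30. Then β = -α = -1/30, γ = -α·(2 - 6) = 2/15
Result: (1/30)/(u + 6) - ((1/30)u - 2/15)/(u² + 2u + 6)


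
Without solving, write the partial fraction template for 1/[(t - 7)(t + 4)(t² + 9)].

Two linear + quadratic: α/(t - 7) + β/(t + 4) + (γt + δ)/(t² + 9)


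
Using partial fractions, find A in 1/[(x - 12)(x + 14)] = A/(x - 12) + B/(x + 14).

Cover-up at x = 12: A = 1/(12 + 14) = 1/26


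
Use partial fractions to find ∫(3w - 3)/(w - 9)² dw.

Decompose: P = 3, Q = 3·9 - 3 = 24, so (3w - 3)/(w - 9)² = 3/(w - 9) + 24/(w - 9)². Integrate: ∫ P/(w - 9) dw = 3 ln|(w - 9)|; ∫ Q/(w - 9)² dw = -24/(w - 9). Sum: 3 ln|(w - 9)| - 24/(w - 9) + C


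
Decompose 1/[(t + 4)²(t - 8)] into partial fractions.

Cover-up at t=8: γ = 1/(8 + 4)² = 1/144. Cover-up at t=-4: β = 1/(-4 - 8) = -1/12. Comparing t² coeff: α = -γ = -1/144
Result: (-1/144)/(t + 4) - (1/12)/(t + 4)² + (1/144)/(t - 8)


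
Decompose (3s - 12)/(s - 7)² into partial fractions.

(3s - 12) = P(s - 7) + Q. At s = 7: Q = 3·7 - 12 = 9. Coeff of s: P = 3
Result: 3/(s - 7) + 9/(s - 7)²


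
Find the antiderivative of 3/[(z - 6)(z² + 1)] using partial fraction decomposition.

Cover-up at z=6: α = 3/(6²+1) = 3/37. Coeff matching: β = -3/37, γ = -18/37. Decomposition: (3/37)/(z - 6) - ((3/37)z + 18/37)/(z² + 1). Integrate: linear → ln, quadratic → (1/2)ln + arctan: (3/37) ln|(z - 6)| - (3/74) ln(z² + 1) - (18/37) arctan(z) + C


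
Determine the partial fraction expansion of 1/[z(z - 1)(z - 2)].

Using cover-up method: A = 1/2, B = -1, C = 1/2
Result: (1/2)/z - 1/(z - 1) + (1/2)/(z - 2)


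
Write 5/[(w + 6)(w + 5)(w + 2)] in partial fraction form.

Using cover-up method: P = 5/4, Q = -5/3, R = 5/12
Result: (5/4)/(w + 6) - (5/3)/(w + 5) + (5/12)/(w + 2)


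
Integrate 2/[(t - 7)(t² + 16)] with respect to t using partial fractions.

Cover-up at t=7: α = 2/(7²+16) = 2/65. Coeff matching: β = -2/65, γ = -14/65. Decomposition: (2/65)/(t - 7) - ((2/65)t + 14/65)/(t² + 16). Integrate: linear → ln, quadratic → (1/2)ln + arctan: (2/65) ln|(t - 7)| - (1/65) ln(t² + 16) - (7/130) arctan(t/4) + C


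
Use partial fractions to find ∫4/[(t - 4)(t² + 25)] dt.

Cover-up at t=4: P = 4/(4²+25) = 4/41. Coeff matching: Q = -4/41, R = -16/41. Decomposition: (4/41)/(t - 4) - ((4/41)t + 16/41)/(t² + 25). Integrate: linear → ln, quadratic → (1/2)ln + arctan: (4/41) ln|(t - 4)| - (2/41) ln(t² + 25) - (16/205) arctan(t/5) + C


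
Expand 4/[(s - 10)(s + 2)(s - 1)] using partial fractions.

Using cover-up method: A = 1/27, B = 1/9, C = -4/27
Result: (1/27)/(s - 10) + (1/9)/(s + 2) - (4/27)/(s - 1)


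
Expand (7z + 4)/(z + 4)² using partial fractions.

(7z + 4) = α(z + 4) + β. At z = -4: β = 7·(-4) + 4 = -24. Coeff of z: α = 7
Result: 7/(z + 4) - 24/(z + 4)²


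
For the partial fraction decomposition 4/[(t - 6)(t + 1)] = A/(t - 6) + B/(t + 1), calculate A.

Cover-up at t = 6: A = 4/(6 + 1) = 4/7


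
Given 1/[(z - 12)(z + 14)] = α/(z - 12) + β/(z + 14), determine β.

Cover-up at z = -14: β = 1/(-14 - 12) = -1/26


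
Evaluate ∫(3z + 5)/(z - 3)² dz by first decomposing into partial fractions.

Decompose: α = 3, β = 3·3 + 5 = 14, so (3z + 5)/(z - 3)² = 3/(z - 3) + 14/(z - 3)². Integrate: ∫ α/(z - 3) dz = 3 ln|(z - 3)|; ∫ β/(z - 3)² dz = -14/(z - 3). Sum: 3 ln|(z - 3)| - 14/(z - 3) + C


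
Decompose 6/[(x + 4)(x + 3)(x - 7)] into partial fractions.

Using cover-up method: P = 6/11, Q = -3/5, R = 3/55
Result: (6/11)/(x + 4) - (3/5)/(x + 3) + (3/55)/(x - 7)


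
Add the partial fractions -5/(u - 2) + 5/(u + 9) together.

Common denominator (u - 2)(u + 9). Numerator: -5(u + 9) + 5(u - 2) = (-5u - 45) + (5u - 10) = -55
Result: (-55)/[(u - 2)(u + 9)]


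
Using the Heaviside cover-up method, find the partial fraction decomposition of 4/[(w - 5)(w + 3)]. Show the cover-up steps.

Cover (w - 5): set w=5, get α = 4/(5 + 3) = 1/2. Cover (w + 3): set w=-3, get β = 4/(-3 - 5) = -1/2.
Result: (1/2)/(w - 5) - (1/2)/(w + 3)


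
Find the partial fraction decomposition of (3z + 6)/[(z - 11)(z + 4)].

At z=11: α = (3·11 + 6)/(11 + 4) = 13/5. At z=-4: β = (3·(-4) + 6)/(-4 - 11) = 2/5
Result: (13/5)/(z - 11) + (2/5)/(z + 4)


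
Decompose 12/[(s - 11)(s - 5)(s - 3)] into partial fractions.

Using cover-up method: P = 1/4, Q = -1, R = 3/4
Result: (1/4)/(s - 11) - 1/(s - 5) + (3/4)/(s - 3)


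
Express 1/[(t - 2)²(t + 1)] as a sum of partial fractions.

Cover-up at t=-1: γ = 1/(-1 - 2)² = 1/9. Cover-up at t=2: β = 1/(2 + 1) = 1/3. Comparing t² coeff: α = -γ = -1/9
Result: (-1/9)/(t - 2) + (1/3)/(t - 2)² + (1/9)/(t + 1)


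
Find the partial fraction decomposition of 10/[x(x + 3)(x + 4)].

Using cover-up method: P = 5/6, Q = -10/3, R = 5/2
Result: (5/6)/x - (10/3)/(x + 3) + (5/2)/(x + 4)


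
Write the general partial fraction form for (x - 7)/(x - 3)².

Repeated linear factor: P/(x - 3) + Q/(x - 3)²


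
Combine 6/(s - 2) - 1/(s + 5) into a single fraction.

Common denominator (s - 2)(s + 5). Numerator: 6(s + 5) - 1(s - 2) = (6s + 30) - (s - 2) = 5s + 32
Result: (5s + 32)/[(s - 2)(s + 5)]


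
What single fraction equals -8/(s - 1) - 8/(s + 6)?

Common denominator (s - 1)(s + 6). Numerator: -8(s + 6) - 8(s - 1) = (-8s - 48) - (8s - 8) = -16s - 40
Result: (-16s - 40)/[(s - 1)(s + 6)]


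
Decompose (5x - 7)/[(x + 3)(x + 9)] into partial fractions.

At x=-3: A = (5·(-3) - 7)/(-3 + 9) = -11/3. At x=-9: B = (5·(-9) - 7)/(-9 + 3) = 26/3
Result: (-11/3)/(x + 3) + (26/3)/(x + 9)


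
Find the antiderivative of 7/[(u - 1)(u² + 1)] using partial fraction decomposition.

Cover-up at u=1: P = 7/(1²+1) = 7/2. Coeff matching: Q = -7/2, R = -7/2. Decomposition: (7/2)/(u - 1) - ((7/2)u + 7/2)/(u² + 1). Integrate: linear → ln, quadratic → (1/2)ln + arctan: (7/2) ln|(u - 1)| - (7/4) ln(u² + 1) - (7/2) arctan(u) + C


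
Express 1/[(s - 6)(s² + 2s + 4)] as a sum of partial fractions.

Cover-up at s = 6: P = 1/(6² + 2·6 + 4) = 1/52. Then Q = -P = -1/52, R = -P·(2 + 6) = -2/13
Result: (1/52)/(s - 6) - ((1/52)s + 2/13)/(s² + 2s + 4)


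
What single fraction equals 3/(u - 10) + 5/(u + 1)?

Common denominator (u - 10)(u + 1). Numerator: 3(u + 1) + 5(u - 10) = (3u + 3) + (5u - 50) = 8u - 47
Result: (8u - 47)/[(u - 10)(u + 1)]


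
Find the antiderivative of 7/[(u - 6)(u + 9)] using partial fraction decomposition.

Decompose: 7/[(u - 6)(u + 9)] = (7/15)/(u - 6) - (7/15)/(u + 9). Integrate each term: (7/15) ln|(u - 6)| - (7/15) ln|(u + 9)| + C


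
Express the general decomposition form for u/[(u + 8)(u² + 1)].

Linear + irreducible quadratic: P/(u + 8) + (Qu + R)/(u² + 1)


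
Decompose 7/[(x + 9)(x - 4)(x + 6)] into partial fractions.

Using cover-up method: P = 7/39, Q = 7/130, R = -7/30
Result: (7/39)/(x + 9) + (7/130)/(x - 4) - (7/30)/(x + 6)


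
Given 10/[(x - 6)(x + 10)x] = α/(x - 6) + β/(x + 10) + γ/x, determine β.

Cover-up at x = -10: β = 10/[(-10 - 6)(-10 - 0)] = 10/[(-16)(-10)] = 10/160 = 1/16


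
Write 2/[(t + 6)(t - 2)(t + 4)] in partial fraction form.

Using cover-up method: A = 1/8, B = 1/24, C = -1/6
Result: (1/8)/(t + 6) + (1/24)/(t - 2) - (1/6)/(t + 4)


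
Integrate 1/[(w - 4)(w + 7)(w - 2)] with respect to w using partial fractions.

Cover-up: α = 1/22, β = 1/99, γ = -1/18. Decomposition: (1/22)/(w - 4) + (1/99)/(w + 7) - (1/18)/(w - 2). Integrate each term: (1/22) ln|(w - 4)| + (1/99) ln|(w + 7)| - (1/18) ln|(w - 2)| + C


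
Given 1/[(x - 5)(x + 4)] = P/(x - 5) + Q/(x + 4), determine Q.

Cover-up at x = -4: Q = 1/(-4 - 5) = -1/9


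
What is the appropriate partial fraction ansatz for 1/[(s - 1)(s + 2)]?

Distinct linear factors: A/(s - 1) + B/(s + 2)


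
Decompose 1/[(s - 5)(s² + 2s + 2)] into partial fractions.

Cover-up at s = 5: A = 1/(5² + 2·5 + 2) = 1/37. Then B = -A = -1/37, C = -A·(2 + 5) = -7/37
Result: (1/37)/(s - 5) - ((1/37)s + 7/37)/(s² + 2s + 2)


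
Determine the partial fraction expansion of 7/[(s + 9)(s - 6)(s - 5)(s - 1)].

Using Heaviside cover-up: (-1/300)/(s + 9) + (7/75)/(s - 6) - (1/8)/(s - 5) + (7/200)/(s - 1)


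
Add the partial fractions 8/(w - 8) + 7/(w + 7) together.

Common denominator (w - 8)(w + 7). Numerator: 8(w + 7) + 7(w - 8) = (8w + 56) + (7w - 56) = 15w
Result: (15w)/[(w - 8)(w + 7)]


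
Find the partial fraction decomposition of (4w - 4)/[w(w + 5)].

At w=0: A = (4·0 - 4)/(0 + 5) = -4/5. At w=-5: B = (4·(-5) - 4)/(-5 - 0) = 24/5
Result: (-4/5)/w + (24/5)/(w + 5)


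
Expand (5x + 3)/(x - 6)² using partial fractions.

(5x + 3) = α(x - 6) + β. At x = 6: β = 5·6 + 3 = 33. Coeff of x: α = 5
Result: 5/(x - 6) + 33/(x - 6)²


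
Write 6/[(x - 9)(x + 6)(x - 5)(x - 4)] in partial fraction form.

Using Heaviside cover-up: (1/50)/(x - 9) - (1/275)/(x + 6) - (3/22)/(x - 5) + (3/25)/(x - 4)


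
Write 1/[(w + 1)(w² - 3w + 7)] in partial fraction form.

Cover-up at w = -1: P = 1/((-1)² - 3·(-1) + 7) = 1/11. Then Q = -P = -1/11, R = -P·(-3 - 1) = 4/11
Result: (1/11)/(w + 1) - ((1/11)w - 4/11)/(w² - 3w + 7)


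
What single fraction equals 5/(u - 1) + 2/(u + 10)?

Common denominator (u - 1)(u + 10). Numerator: 5(u + 10) + 2(u - 1) = (5u + 50) + (2u - 2) = 7u + 48
Result: (7u + 48)/[(u - 1)(u + 10)]


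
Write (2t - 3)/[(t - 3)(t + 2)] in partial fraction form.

At t=3: A = (2·3 - 3)/(3 + 2) = 3/5. At t=-2: B = (2·(-2) - 3)/(-2 - 3) = 7/5
Result: (3/5)/(t - 3) + (7/5)/(t + 2)


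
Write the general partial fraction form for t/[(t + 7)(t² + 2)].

Linear + irreducible quadratic: P/(t + 7) + (Qt + R)/(t² + 2)


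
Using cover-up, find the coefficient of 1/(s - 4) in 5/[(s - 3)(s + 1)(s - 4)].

Cover (s - 4), set s=4: 5/[(4 - 3)(4 + 1)] = 1


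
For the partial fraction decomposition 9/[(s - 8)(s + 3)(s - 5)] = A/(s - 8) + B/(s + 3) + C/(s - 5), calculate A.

Cover-up at s = 8: A = 9/[(8 + 3)(8 - 5)] = 9/[(11)(3)] = 9/33 = 3/11


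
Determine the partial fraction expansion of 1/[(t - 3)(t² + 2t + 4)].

Cover-up at t = 3: P = 1/(3² + 2·3 + 4) = 1/19. Then Q = -P = -1/19, R = -P·(2 + 3) = -5/19
Result: (1/19)/(t - 3) - ((1/19)t + 5/19)/(t² + 2t + 4)


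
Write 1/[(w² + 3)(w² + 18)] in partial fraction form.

Coefficient matching gives A = C = 0, B = 1/(18-3) = 1/15, D = -B = -1/15
Result: (1/15)/(w² + 3) - (1/15)/(w² + 18)


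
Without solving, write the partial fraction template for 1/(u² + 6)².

Repeated quadratic factor: (Pu + Q)/(u² + 6) + (Ru + S)/(u² + 6)²


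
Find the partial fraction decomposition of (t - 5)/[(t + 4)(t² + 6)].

At t=-4: α = (1·(-4) - 5)/((-4)² + 6) = -9/22. β = -α = 9/22, γ = 1 - (-4)·α = -7/11
Result: (-9/22)/(t + 4) + ((9/22)t - 7/11)/(t² + 6)


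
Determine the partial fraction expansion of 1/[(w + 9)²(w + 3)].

Cover-up at w=-3: γ = 1/(-3 + 9)² = 1/36. Cover-up at w=-9: β = 1/(-9 + 3) = -1/6. Comparing w² coeff: α = -γ = -1/36
Result: (-1/36)/(w + 9) - (1/6)/(w + 9)² + (1/36)/(w + 3)


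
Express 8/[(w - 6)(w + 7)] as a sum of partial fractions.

8/(w - 6)(w + 7) = P/(w - 6) + Q/(w + 7). P = 8/(6 + 7) = 8/13, Q = 8/(-7 - 6) = -8/13
Result: (8/13)/(w - 6) - (8/13)/(w + 7)


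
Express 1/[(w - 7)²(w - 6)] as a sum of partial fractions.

Cover-up at w=6: R = 1/(6 - 7)² = 1. Cover-up at w=7: Q = 1/(7 - 6) = 1. Comparing w² coeff: P = -R = -1
Result: -1/(w - 7) + 1/(w - 7)² + 1/(w - 6)


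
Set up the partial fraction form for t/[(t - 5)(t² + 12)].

Linear + irreducible quadratic: A/(t - 5) + (Bt + C)/(t² + 12)


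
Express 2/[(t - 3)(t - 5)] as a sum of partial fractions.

2/(t - 3)(t - 5) = A/(t - 3) + B/(t - 5). A = 2/(3 - 5) = -1, B = 2/(5 - 3) = 1
Result: -1/(t - 3) + 1/(t - 5)


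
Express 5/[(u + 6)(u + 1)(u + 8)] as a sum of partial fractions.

Using cover-up method: P = -1/2, Q = 1/7, R = 5/14
Result: (-1/2)/(u + 6) + (1/7)/(u + 1) + (5/14)/(u + 8)


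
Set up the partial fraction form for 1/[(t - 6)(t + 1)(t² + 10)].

Two linear + quadratic: A/(t - 6) + B/(t + 1) + (Ct + D)/(t² + 10)


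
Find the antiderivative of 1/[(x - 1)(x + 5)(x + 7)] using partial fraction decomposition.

Cover-up: A = 1/48, B = -1/12, C = 1/16. Decomposition: (1/48)/(x - 1) - (1/12)/(x + 5) + (1/16)/(x + 7). Integrate each term: (1/48) ln|(x - 1)| - (1/12) ln|(x + 5)| + (1/16) ln|(x + 7)| + C


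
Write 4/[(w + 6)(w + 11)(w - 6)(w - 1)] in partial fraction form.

Using Heaviside cover-up: (1/105)/(w + 6) - (1/255)/(w + 11) + (1/255)/(w - 6) - (1/105)/(w - 1)


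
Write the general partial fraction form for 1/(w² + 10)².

Repeated quadratic factor: (Pw + Q)/(w² + 10) + (Rw + S)/(w² + 10)²


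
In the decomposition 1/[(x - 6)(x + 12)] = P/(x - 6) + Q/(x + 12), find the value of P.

Cover-up at x = 6: P = 1/(6 + 12) = 1/18


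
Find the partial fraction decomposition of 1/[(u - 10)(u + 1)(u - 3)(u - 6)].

Using Heaviside cover-up: (1/308)/(u - 10) - (1/308)/(u + 1) + (1/84)/(u - 3) - (1/84)/(u - 6)


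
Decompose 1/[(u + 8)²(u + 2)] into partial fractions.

Cover-up at u=-2: γ = 1/(-2 + 8)² = 1/36. Cover-up at u=-8: β = 1/(-8 + 2) = -1/6. Comparing u² coeff: α = -γ = -1/36
Result: (-1/36)/(u + 8) - (1/6)/(u + 8)² + (1/36)/(u + 2)


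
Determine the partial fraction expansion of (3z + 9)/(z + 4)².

(3z + 9) = A(z + 4) + B. At z = -4: B = 3·(-4) + 9 = -3. Coeff of z: A = 3
Result: 3/(z + 4) - 3/(z + 4)²


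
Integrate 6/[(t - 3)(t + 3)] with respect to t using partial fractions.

Decompose: 6/[(t - 3)(t + 3)] = 1/(t - 3) - 1/(t + 3). Integrate each term: ln|(t - 3)| - ln|(t + 3)| + C


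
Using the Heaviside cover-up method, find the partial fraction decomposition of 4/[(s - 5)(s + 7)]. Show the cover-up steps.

Cover (s - 5): set s=5, get α = 4/(5 + 7) = 1/3. Cover (s + 7): set s=-7, get β = 4/(-7 - 5) = -1/3.
Result: (1/3)/(s - 5) - (1/3)/(s + 7)


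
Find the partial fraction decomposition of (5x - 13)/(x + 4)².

(5x - 13) = α(x + 4) + β. At x = -4: β = 5·(-4) - 13 = -33. Coeff of x: α = 5
Result: 5/(x + 4) - 33/(x + 4)²


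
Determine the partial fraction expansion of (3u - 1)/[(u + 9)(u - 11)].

At u=-9: P = (3·(-9) - 1)/(-9 - 11) = 7/5. At u=11: Q = (3·11 - 1)/(11 + 9) = 8/5
Result: (7/5)/(u + 9) + (8/5)/(u - 11)


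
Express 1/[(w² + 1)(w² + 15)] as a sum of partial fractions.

Coefficient matching gives α = γ = 0, β = 1/(15-1) = 1/14, δ = -β = -1/14
Result: (1/14)/(w² + 1) - (1/14)/(w² + 15)


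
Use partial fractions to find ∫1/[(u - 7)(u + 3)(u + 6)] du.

Cover-up: P = 1/130, Q = -1/30, R = 1/39. Decomposition: (1/130)/(u - 7) - (1/30)/(u + 3) + (1/39)/(u + 6). Integrate each term: (1/130) ln|(u - 7)| - (1/30) ln|(u + 3)| + (1/39) ln|(u + 6)| + C


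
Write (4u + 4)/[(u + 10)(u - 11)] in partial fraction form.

At u=-10: α = (4·(-10) + 4)/(-10 - 11) = 12/7. At u=11: β = (4·11 + 4)/(11 + 10) = 16/7
Result: (12/7)/(u + 10) + (16/7)/(u - 11)


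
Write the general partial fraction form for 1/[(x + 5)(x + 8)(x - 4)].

Three distinct linear factors: P/(x + 5) + Q/(x + 8) + R/(x - 4)


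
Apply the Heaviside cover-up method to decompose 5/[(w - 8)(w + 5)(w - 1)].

Cover (w - 8), w=8: P = 5/[(8 + 5)(8 - 1)] = 5/91. Cover (w + 5), w=-5: Q = 5/[(-5 - 8)(-5 - 1)] = 5/78. Cover (w - 1), w=1: R = 5/[(1 - 8)(1 + 5)] = -5/42.
Result: (5/91)/(w - 8) + (5/78)/(w + 5) - (5/42)/(w - 1)


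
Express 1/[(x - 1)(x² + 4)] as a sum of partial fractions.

Cover-up at x = 1: A = 1/(1² + 4) = 1/5. Then B = -A = -1/5, C = -A·(0 + 1) = -1/5
Result: (1/5)/(x - 1) - ((1/5)x + 1/5)/(x² + 4)


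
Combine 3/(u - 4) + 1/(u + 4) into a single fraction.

Common denominator (u - 4)(u + 4). Numerator: 3(u + 4) + 1(u - 4) = (3u + 12) + (u - 4) = 4u + 8
Result: (4u + 8)/[(u - 4)(u + 4)]


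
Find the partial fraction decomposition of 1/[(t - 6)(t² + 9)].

Cover-up at t = 6: P = 1/(6² + 9) = 1/45. Then Q = -P = -1/45, R = -P·(0 + 6) = -2/15
Result: (1/45)/(t - 6) - ((1/45)t + 2/15)/(t² + 9)


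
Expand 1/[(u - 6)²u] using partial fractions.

Cover-up at u=0: C = 1/(0 - 6)² = 1/36. Cover-up at u=6: B = 1/(6 - 0) = 1/6. Comparing u² coeff: A = -C = -1/36
Result: (-1/36)/(u - 6) + (1/6)/(u - 6)² + (1/36)/u


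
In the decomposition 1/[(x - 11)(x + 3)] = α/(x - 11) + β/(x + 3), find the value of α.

Cover-up at x = 11: α = 1/(11 + 3) = 1/14


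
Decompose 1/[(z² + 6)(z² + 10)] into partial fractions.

Coefficient matching gives A = C = 0, B = 1/(10-6) = 1/4, D = -B = -1/4
Result: (1/4)/(z² + 6) - (1/4)/(z² + 10)


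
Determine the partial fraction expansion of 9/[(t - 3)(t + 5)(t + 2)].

Using cover-up method: α = 9/40, β = 3/8, γ = -3/5
Result: (9/40)/(t - 3) + (3/8)/(t + 5) - (3/5)/(t + 2)


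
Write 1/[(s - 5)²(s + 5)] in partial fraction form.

Cover-up at s=-5: C = 1/(-5 - 5)² = 1/100. Cover-up at s=5: B = 1/(5 + 5) = 1/10. Comparing s² coeff: A = -C = -1/100
Result: (-1/100)/(s - 5) + (1/10)/(s - 5)² + (1/100)/(s + 5)


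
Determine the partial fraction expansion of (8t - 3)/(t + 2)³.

(8t - 3) = P(t + 2)² + Q(t + 2) + R. At t = -2: R = 8·(-2) - 3 = -19. Coefficients: P = 0, Q = 8
Result: 8/(t + 2)² - 19/(t + 2)³


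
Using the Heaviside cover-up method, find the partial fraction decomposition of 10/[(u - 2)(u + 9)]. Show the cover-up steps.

Cover (u - 2): set u=2, get α = 10/(2 + 9) = 10/11. Cover (u + 9): set u=-9, get β = 10/(-9 - 2) = -10/11.
Result: (10/11)/(u - 2) - (10/11)/(u + 9)


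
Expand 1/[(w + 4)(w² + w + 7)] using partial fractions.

Cover-up at w = -4: A = 1/((-4)² + 1·(-4) + 7) = 1/19. Then B = -A = -1/19, C = -A·(1 - 4) = 3/19
Result: (1/19)/(w + 4) - ((1/19)w - 3/19)/(w² + w + 7)


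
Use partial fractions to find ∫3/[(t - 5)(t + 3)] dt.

Decompose: 3/[(t - 5)(t + 3)] = (3/8)/(t - 5) - (3/8)/(t + 3). Integrate each term: (3/8) ln|(t - 5)| - (3/8) ln|(t + 3)| + C


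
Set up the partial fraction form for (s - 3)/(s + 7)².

Repeated linear factor: α/(s + 7) + β/(s + 7)²


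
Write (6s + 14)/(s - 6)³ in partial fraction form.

(6s + 14) = P(s - 6)² + Q(s - 6) + R. At s = 6: R = 6·6 + 14 = 50. Coefficients: P = 0, Q = 6
Result: 6/(s - 6)² + 50/(s - 6)³


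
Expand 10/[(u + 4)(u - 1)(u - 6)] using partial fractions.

Using cover-up method: α = 1/5, β = -2/5, γ = 1/5
Result: (1/5)/(u + 4) - (2/5)/(u - 1) + (1/5)/(u - 6)


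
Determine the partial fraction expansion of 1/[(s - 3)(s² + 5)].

Cover-up at s = 3: α = 1/(3² + 5) = 1/14. Then β = -α = -1/14, γ = -α·(0 + 3) = -3/14
Result: (1/14)/(s - 3) - ((1/14)s + 3/14)/(s² + 5)


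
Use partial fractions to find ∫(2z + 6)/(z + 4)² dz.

Decompose: P = 2, Q = 2·(-4) + 6 = -2, so (2z + 6)/(z + 4)² = 2/(z + 4) - 2/(z + 4)². Integrate: ∫ P/(z + 4) dz = 2 ln|(z + 4)|; ∫ Q/(z + 4)² dz = 2/(z + 4). Sum: 2 ln|(z + 4)| + 2/(z + 4) + C


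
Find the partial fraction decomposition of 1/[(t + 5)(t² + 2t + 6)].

Cover-up at t = -5: α = 1/((-5)² + 2·(-5) + 6) = 1/21. Then β = -α = -1/21, γ = -α·(2 - 5) = 1/7
Result: (1/21)/(t + 5) - ((1/21)t - 1/7)/(t² + 2t + 6)


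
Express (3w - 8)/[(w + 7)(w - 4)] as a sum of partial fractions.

At w=-7: P = (3·(-7) - 8)/(-7 - 4) = 29/11. At w=4: Q = (3·4 - 8)/(4 + 7) = 4/11
Result: (29/11)/(w + 7) + (4/11)/(w - 4)


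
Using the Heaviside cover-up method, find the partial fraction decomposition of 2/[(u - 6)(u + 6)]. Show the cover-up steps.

Cover (u - 6): set u=6, get P = 2/(6 + 6) = 1/6. Cover (u + 6): set u=-6, get Q = 2/(-6 - 6) = -1/6.
Result: (1/6)/(u - 6) - (1/6)/(u + 6)


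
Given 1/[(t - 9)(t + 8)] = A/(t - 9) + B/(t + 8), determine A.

Cover-up at t = 9: A = 1/(9 + 8) = 1/17


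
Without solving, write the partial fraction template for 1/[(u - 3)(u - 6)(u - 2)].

Three distinct linear factors: P/(u - 3) + Q/(u - 6) + R/(u - 2)


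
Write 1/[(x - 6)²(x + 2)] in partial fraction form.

Cover-up at x=-2: γ = 1/(-2 - 6)² = 1/64. Cover-up at x=6: β = 1/(6 + 2) = 1/8. Comparing x² coeff: α = -γ = -1/64
Result: (-1/64)/(x - 6) + (1/8)/(x - 6)² + (1/64)/(x + 2)


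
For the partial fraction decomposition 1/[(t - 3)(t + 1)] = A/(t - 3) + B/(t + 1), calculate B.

Cover-up at t = -1: B = 1/(-1 - 3) = -1/4


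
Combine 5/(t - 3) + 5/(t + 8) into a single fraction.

Common denominator (t - 3)(t + 8). Numerator: 5(t + 8) + 5(t - 3) = (5t + 40) + (5t - 15) = 10t + 25
Result: (10t + 25)/[(t - 3)(t + 8)]
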